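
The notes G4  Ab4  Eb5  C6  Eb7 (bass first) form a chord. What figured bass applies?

4/2

The notes G, Ab, Eb, C stack in thirds as Ab–C–Eb–G — an Ab major seventh chord. The bass G is the seventh, so this is third inversion: figured 4/2.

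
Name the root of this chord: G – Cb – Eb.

Reordering G, Cb, Eb into stacked thirds gives Cb–Eb–G; the bottom of that stack, Cb, is the root.

Cb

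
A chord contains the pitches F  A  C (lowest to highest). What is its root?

F

The distinct letter names are F, A, C. Arranged as a stack of thirds they read F–A–C, so F is the root (an F major triad).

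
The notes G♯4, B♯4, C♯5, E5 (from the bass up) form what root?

C#

G#, B#, C#, E are the tones of a C# minor-major seventh chord (C#–E–G#–B#), making C# the root.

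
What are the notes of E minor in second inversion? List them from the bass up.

B, E, G

E minor is E–G–B. Second inversion puts the fifth (B) in the bass, with the remaining tones above: B, E, G.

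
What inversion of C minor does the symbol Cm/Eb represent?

first inversion

Cm/Eb means C minor with Eb in the bass. Eb is the third of C minor (C–Eb–G), so this is first inversion.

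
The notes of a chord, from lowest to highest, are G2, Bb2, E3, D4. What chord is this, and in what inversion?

The pitch classes G, Bb, E, D arrange in thirds as E–G–Bb–D: an E half-diminished seventh chord.
G is the third of E half-diminished seventh; third in the bass means first inversion (figured bass 6/5).

E half-diminished seventh, first inversion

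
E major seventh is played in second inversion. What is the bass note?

E major seventh is E–G#–B–D#. Second inversion places the fifth in the bass: B.

B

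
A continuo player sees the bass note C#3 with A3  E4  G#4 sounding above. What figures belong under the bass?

The notes C#, A, E, G# stack in thirds as A–C#–E–G# — an A major seventh chord. The bass C# is the third, so this is first inversion: figured 6/5.

6/5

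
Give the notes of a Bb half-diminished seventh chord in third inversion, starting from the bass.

Ab, Bb, Db, Fb

Bb half-diminished seventh is Bb–Db–Fb–Ab. Third inversion puts the seventh (Ab) in the bass, with the remaining tones above: Ab, Bb, Db, Fb.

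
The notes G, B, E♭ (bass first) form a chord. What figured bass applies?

The notes G, B, Eb stack in thirds as Eb–G–B — an Eb augmented triad. The bass G is the third, so this is first inversion: figured 6.

6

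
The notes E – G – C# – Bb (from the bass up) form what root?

E, G, C#, Bb are the tones of a C# diminished seventh chord (C#–E–G–Bb), making C# the root.

C#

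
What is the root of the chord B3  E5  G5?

E

The distinct letter names are B, E, G. Arranged as a stack of thirds they read E–G–B, so E is the root (an E minor triad).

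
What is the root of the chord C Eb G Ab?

C, Eb, G, Ab are the tones of an Ab major seventh chord (Ab–C–Eb–G), making Ab the root.

Ab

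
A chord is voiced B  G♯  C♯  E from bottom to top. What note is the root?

C#

B, G#, C#, E are the tones of a C# minor seventh chord (C#–E–G#–B), making C# the root.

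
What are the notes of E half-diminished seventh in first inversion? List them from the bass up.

Spelling E half-diminished seventh: E–G–Bb–D. In first inversion the third is bass, giving G, Bb, D, E from the bottom.

G, Bb, D, E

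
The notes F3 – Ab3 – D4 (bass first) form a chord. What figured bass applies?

The notes F, Ab, D stack in thirds as D–F–Ab — a D diminished triad. The bass F is the third, so this is first inversion: figured 6.

6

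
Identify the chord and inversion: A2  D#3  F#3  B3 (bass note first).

B dominant seventh, third inversion

Reducing to letter names: A, D#, F#, B. These stack in thirds as B–D#–F#–A — a B dominant seventh chord.
The lowest note is A, the seventh of the chord, so this is third inversion (figured bass 4/2).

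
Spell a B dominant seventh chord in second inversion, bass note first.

Spelling B dominant seventh: B–D#–F#–A. In second inversion the fifth is bass, giving F#, A, B, D# from the bottom.

F#, A, B, D#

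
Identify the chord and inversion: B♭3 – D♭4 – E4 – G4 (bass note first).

The pitch classes Bb, Db, E, G arrange in thirds as E–G–Bb–Db: an E diminished seventh chord.
With the fifth (Bb) in the bass, the chord is in second inversion (figured bass 4/3).

E diminished seventh, second inversion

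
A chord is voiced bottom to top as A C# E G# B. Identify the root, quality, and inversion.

The distinct note names are A, C#, E, G#, B. Stacked in thirds they read A–C#–E–G#–B, which is a major ninth chord on A.
With the root (A) in the bass, the chord is in root position.

A major ninth, root position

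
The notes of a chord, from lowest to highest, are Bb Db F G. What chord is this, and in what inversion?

Reducing to letter names: Bb, Db, F, G. These stack in thirds as G–Bb–Db–F — a G half-diminished seventh chord.
The lowest note is Bb, the third of the chord, so this is first inversion (figured bass 6/5).

G half-diminished seventh, first inversion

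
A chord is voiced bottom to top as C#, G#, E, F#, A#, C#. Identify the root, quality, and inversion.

Reducing to letter names: C#, G#, E, F#, A#. These stack in thirds as F#–A#–C#–E–G# — an F# dominant ninth chord.
The lowest note is C#, the fifth of the chord, so this is second inversion.

F# dominant ninth, second inversion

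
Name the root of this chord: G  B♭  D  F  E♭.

Reordering G, Bb, D, F, Eb into stacked thirds gives Eb–G–Bb–D–F; the bottom of that stack, Eb, is the root.

Eb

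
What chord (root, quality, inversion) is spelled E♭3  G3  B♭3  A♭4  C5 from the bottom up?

Ab major ninth, second inversion

The pitch classes Eb, G, Bb, Ab, C arrange in thirds as Ab–C–Eb–G–Bb: an Ab major ninth chord.
The lowest note is Eb, the fifth of the chord, so this is second inversion.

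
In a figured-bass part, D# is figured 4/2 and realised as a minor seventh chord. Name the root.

E#

The figures 4/2 mean the seventh of the chord is in the bass. If D# is the seventh of a minor seventh chord, the root is E# (chord tones E#–G#–B#–D#).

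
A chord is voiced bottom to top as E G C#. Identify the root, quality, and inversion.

The pitch classes E, G, C# arrange in thirds as C#–E–G: a C# diminished triad.
The lowest note is E, the third of the chord, so this is first inversion (figured bass 6).

C# diminished, first inversion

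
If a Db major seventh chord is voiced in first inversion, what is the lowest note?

Db major seventh is Db–F–Ab–C. First inversion places the third in the bass: F.

F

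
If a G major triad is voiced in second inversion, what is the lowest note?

G major is G–B–D. Second inversion places the fifth in the bass: D.

D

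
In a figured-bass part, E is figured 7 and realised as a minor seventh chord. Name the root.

E

The figures 7 mean the root of the chord is in the bass. If E is the root of a minor seventh chord, the root is E (chord tones E–G–B–D).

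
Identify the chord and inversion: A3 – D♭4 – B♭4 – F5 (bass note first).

The pitch classes A, Db, Bb, F arrange in thirds as Bb–Db–F–A: a Bb minor-major seventh chord.
With the seventh (A) in the bass, the chord is in third inversion (figured bass 4/2).

Bb minor-major seventh, third inversion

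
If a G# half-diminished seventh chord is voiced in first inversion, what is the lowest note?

G# half-diminished seventh is G#–B–D–F#. First inversion places the third in the bass: B.

B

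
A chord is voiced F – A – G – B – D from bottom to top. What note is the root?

G

Reordering F, A, G, B, D into stacked thirds gives G–B–D–F–A; the bottom of that stack, G, is the root.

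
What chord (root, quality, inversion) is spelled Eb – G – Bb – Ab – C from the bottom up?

Ab major ninth, second inversion

The pitch classes Eb, G, Bb, Ab, C arrange in thirds as Ab–C–Eb–G–Bb: an Ab major ninth chord.
The lowest note is Eb, the fifth of the chord, so this is second inversion.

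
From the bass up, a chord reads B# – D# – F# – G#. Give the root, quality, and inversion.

G# dominant seventh, first inversion

The pitch classes B#, D#, F#, G# arrange in thirds as G#–B#–D#–F#: a G# dominant seventh chord.
With the third (B#) in the bass, the chord is in first inversion (figured bass 6/5).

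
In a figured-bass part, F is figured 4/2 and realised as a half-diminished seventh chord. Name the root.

G

The figures 4/2 mean the seventh of the chord is in the bass. If F is the seventh of a half-diminished seventh chord, the root is G (chord tones G–Bb–Db–F).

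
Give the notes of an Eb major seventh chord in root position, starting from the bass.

Eb major seventh is Eb–G–Bb–D. Root position puts the root (Eb) in the bass, with the remaining tones above: Eb, G, Bb, D.

Eb, G, Bb, D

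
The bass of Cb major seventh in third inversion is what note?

Bb

In third inversion the seventh is lowest. For Cb major seventh (Cb–Eb–Gb–Bb) that is Bb.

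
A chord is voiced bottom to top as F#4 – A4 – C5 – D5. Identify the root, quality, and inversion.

Reducing to letter names: F#, A, C, D. These stack in thirds as D–F#–A–C — a D dominant seventh chord.
F# is the third of D dominant seventh; third in the bass means first inversion (figured bass 6/5).

D dominant seventh, first inversion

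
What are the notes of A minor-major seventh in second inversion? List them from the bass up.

E, G#, A, C

The chord tones are A–C–E–G#. With the fifth (E) lowest for second inversion: E, G#, A, C.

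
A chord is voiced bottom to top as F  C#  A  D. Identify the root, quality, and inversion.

Reducing to letter names: F, C#, A, D. These stack in thirds as D–F–A–C# — a D minor-major seventh chord.
F is the third of D minor-major seventh; third in the bass means first inversion (figured bass 6/5).

D minor-major seventh, first inversion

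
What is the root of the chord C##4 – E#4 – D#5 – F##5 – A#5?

The distinct letter names are C##, E#, D#, F##, A#. Arranged as a stack of thirds they read D#–F##–A#–C##–E#, so D# is the root (a D# major ninth chord).

D#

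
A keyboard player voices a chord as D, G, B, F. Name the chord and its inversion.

G dominant seventh, second inversion

The pitch classes D, G, B, F arrange in thirds as G–B–D–F: a G dominant seventh chord.
The lowest note is D, the fifth of the chord, so this is second inversion (figured bass 4/3).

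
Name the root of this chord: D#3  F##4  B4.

D#, F##, B are the tones of a B augmented triad (B–D#–F##), making B the root.

B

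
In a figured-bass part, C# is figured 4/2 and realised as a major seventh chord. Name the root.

D

The figures 4/2 mean the seventh of the chord is in the bass. If C# is the seventh of a major seventh chord, the root is D (chord tones D–F#–A–C#).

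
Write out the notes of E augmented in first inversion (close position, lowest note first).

The chord tones are E–G#–B#. With the third (G#) lowest for first inversion: G#, B#, E.

G#, B#, E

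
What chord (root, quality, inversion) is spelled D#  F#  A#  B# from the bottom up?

The pitch classes D#, F#, A#, B# arrange in thirds as B#–D#–F#–A#: a B# half-diminished seventh chord.
D# is the third of B# half-diminished seventh; third in the bass means first inversion (figured bass 6/5).

B# half-diminished seventh, first inversion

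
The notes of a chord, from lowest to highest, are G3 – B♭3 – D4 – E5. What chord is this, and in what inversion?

E half-diminished seventh, first inversion

The distinct note names are G, Bb, D, E. Stacked in thirds they read E–G–Bb–D, which is a half-diminished seventh chord on E.
G is the third of E half-diminished seventh; third in the bass means first inversion (figured bass 6/5).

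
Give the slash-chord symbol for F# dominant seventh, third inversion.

F#7/E

Third inversion of F# dominant seventh has the seventh (E) in the bass. As a slash chord: F#7/E.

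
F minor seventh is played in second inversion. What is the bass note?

The fifth of F minor seventh (F–Ab–C–Eb) is C; that is the bass in second inversion.

C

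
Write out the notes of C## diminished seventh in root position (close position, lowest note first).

C##, E#, G#, B

C## diminished seventh is C##–E#–G#–B. Root position puts the root (C##) in the bass, with the remaining tones above: C##, E#, G#, B.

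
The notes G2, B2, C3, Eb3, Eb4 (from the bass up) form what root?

Reordering G, B, C, Eb into stacked thirds gives C–Eb–G–B; the bottom of that stack, C, is the root.

C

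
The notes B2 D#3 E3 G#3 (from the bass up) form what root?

The distinct letter names are B, D#, E, G#. Arranged as a stack of thirds they read E–G#–B–D#, so E is the root (an E major seventh chord).

E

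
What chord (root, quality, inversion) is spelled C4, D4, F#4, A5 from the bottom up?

D dominant seventh, third inversion

The pitch classes C, D, F#, A arrange in thirds as D–F#–A–C: a D dominant seventh chord.
With the seventh (C) in the bass, the chord is in third inversion (figured bass 4/2).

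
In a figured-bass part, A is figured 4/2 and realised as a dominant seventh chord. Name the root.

The figures 4/2 mean the seventh of the chord is in the bass. If A is the seventh of a dominant seventh chord, the root is B (chord tones B–D#–F#–A).

B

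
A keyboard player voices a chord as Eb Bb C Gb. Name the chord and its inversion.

C half-diminished seventh, first inversion

Reducing to letter names: Eb, Bb, C, Gb. These stack in thirds as C–Eb–Gb–Bb — a C half-diminished seventh chord.
With the third (Eb) in the bass, the chord is in first inversion (figured bass 6/5).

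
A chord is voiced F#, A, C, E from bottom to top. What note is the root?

F#, A, C, E are the tones of an F# half-diminished seventh chord (F#–A–C–E), making F# the root.

F#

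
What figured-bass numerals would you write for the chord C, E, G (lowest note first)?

5/3

The notes C, E, G stack in thirds as C–E–G — a C major triad. The bass C is the root, so this is root position: figured 5/3.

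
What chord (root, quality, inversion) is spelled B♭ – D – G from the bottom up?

G minor, first inversion

Reducing to letter names: Bb, D, G. These stack in thirds as G–Bb–D — a G minor triad.
Bb is the third of G minor; third in the bass means first inversion (figured bass 6).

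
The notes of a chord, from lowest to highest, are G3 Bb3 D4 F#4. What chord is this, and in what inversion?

The distinct note names are G, Bb, D, F#. Stacked in thirds they read G–Bb–D–F#, which is a minor-major seventh chord on G.
With the root (G) in the bass, the chord is in root position (figured bass 7).

G minor-major seventh, root position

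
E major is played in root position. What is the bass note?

The root of E major (E–G#–B) is E; that is the bass in root position.

E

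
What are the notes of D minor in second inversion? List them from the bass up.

D minor is D–F–A. Second inversion puts the fifth (A) in the bass, with the remaining tones above: A, D, F.

A, D, F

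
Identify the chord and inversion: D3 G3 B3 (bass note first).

The distinct note names are D, G, B. Stacked in thirds they read G–B–D, which is a major triad on G.
With the fifth (D) in the bass, the chord is in second inversion (figured bass 6/4).

G major, second inversion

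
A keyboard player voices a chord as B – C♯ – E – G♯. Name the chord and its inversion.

The distinct note names are B, C#, E, G#. Stacked in thirds they read C#–E–G#–B, which is a minor seventh chord on C#.
B is the seventh of C# minor seventh; seventh in the bass means third inversion (figured bass 4/2).

C# minor seventh, third inversion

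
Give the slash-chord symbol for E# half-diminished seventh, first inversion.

E#ø7/G#

First inversion of E# half-diminished seventh has the third (G#) in the bass. As a slash chord: E#ø7/G#.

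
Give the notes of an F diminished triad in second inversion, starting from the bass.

The chord tones are F–Ab–Cb. With the fifth (Cb) lowest for second inversion: Cb, F, Ab.

Cb, F, Ab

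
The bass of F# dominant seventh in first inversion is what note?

The third of F# dominant seventh (F#–A#–C#–E) is A#; that is the bass in first inversion.

A#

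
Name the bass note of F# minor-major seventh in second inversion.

C#

F# minor-major seventh is F#–A–C#–E#. Second inversion places the fifth in the bass: C#.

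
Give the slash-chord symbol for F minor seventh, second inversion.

Second inversion of F minor seventh has the fifth (C) in the bass. As a slash chord: Fm7/C.

Fm7/C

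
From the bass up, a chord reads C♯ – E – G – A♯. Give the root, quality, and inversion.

A# diminished seventh, first inversion

The distinct note names are C#, E, G, A#. Stacked in thirds they read A#–C#–E–G, which is a diminished seventh chord on A#.
C# is the third of A# diminished seventh; third in the bass means first inversion (figured bass 6/5).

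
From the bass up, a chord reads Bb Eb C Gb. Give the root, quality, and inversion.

The pitch classes Bb, Eb, C, Gb arrange in thirds as C–Eb–Gb–Bb: a C half-diminished seventh chord.
The lowest note is Bb, the seventh of the chord, so this is third inversion (figured bass 4/2).

C half-diminished seventh, third inversion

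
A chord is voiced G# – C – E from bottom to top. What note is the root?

C

Reordering G#, C, E into stacked thirds gives C–E–G#; the bottom of that stack, C, is the root.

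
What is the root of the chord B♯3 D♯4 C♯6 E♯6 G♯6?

C#

The distinct letter names are B#, D#, C#, E#, G#. Arranged as a stack of thirds they read C#–E#–G#–B#–D#, so C# is the root (a C# major ninth chord).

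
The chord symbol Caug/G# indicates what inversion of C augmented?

second inversion

Caug/G# means C augmented with G# in the bass. G# is the fifth of C augmented (C–E–G#), so this is second inversion.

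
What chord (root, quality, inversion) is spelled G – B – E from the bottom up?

Reducing to letter names: G, B, E. These stack in thirds as E–G–B — an E minor triad.
The lowest note is G, the third of the chord, so this is first inversion (figured bass 6).

E minor, first inversion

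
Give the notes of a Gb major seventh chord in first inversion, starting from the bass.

Bb, Db, F, Gb

The chord tones are Gb–Bb–Db–F. With the third (Bb) lowest for first inversion: Bb, Db, F, Gb.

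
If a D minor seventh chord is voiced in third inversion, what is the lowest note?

C

The seventh of D minor seventh (D–F–A–C) is C; that is the bass in third inversion.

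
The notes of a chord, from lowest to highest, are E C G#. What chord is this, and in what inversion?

C augmented, first inversion

The pitch classes E, C, G# arrange in thirds as C–E–G#: a C augmented triad.
E is the third of C augmented; third in the bass means first inversion (figured bass 6).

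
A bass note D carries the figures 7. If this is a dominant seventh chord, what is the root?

D

The figures 7 mean the root of the chord is in the bass. If D is the root of a dominant seventh chord, the root is D (chord tones D–F#–A–C).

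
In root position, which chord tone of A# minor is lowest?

A#

The root of A# minor (A#–C#–E#) is A#; that is the bass in root position.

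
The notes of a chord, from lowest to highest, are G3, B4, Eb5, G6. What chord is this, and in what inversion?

The pitch classes G, B, Eb arrange in thirds as Eb–G–B: an Eb augmented triad.
The lowest note is G, the third of the chord, so this is first inversion (figured bass 6).

Eb augmented, first inversion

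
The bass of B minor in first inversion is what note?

D

In first inversion the third is lowest. For B minor (B–D–F#) that is D.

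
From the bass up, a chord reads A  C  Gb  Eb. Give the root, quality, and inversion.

The distinct note names are A, C, Gb, Eb. Stacked in thirds they read A–C–Eb–Gb, which is a diminished seventh chord on A.
The lowest note is A, the root of the chord, so this is root position (figured bass 7).

A diminished seventh, root position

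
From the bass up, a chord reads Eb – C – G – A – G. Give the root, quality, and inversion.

A half-diminished seventh, second inversion

The pitch classes Eb, C, G, A arrange in thirds as A–C–Eb–G: an A half-diminished seventh chord.
With the fifth (Eb) in the bass, the chord is in second inversion (figured bass 4/3).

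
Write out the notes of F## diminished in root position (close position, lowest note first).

F##, A#, C#

The chord tones are F##–A#–C#. With the root (F##) lowest for root position: F##, A#, C#.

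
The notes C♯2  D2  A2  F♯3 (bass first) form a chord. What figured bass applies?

4/2

The notes C#, D, A, F# stack in thirds as D–F#–A–C# — a D major seventh chord. The bass C# is the seventh, so this is third inversion: figured 4/2.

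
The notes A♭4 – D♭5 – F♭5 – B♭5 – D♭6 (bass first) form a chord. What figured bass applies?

The notes Ab, Db, Fb, Bb stack in thirds as Bb–Db–Fb–Ab — a Bb half-diminished seventh chord. The bass Ab is the seventh, so this is third inversion: figured 4/2.

4/2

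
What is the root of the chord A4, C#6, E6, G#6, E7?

Reordering A, C#, E, G# into stacked thirds gives A–C#–E–G#; the bottom of that stack, A, is the root.

A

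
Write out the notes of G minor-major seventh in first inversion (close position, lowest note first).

Bb, D, F#, G

Spelling G minor-major seventh: G–Bb–D–F#. In first inversion the third is bass, giving Bb, D, F#, G from the bottom.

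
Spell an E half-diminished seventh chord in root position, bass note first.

E half-diminished seventh is E–G–Bb–D. Root position puts the root (E) in the bass, with the remaining tones above: E, G, Bb, D.

E, G, Bb, D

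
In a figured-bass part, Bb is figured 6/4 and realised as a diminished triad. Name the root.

The figures 6/4 mean the fifth of the chord is in the bass. If Bb is the fifth of a diminished triad, the root is E (chord tones E–G–Bb).

E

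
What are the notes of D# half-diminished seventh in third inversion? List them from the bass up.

C#, D#, F#, A

Spelling D# half-diminished seventh: D#–F#–A–C#. In third inversion the seventh is bass, giving C#, D#, F#, A from the bottom.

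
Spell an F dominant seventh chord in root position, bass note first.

F, A, C, Eb

Spelling F dominant seventh: F–A–C–Eb. In root position the root is bass, giving F, A, C, Eb from the bottom.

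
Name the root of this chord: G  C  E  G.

C

Reordering G, C, E into stacked thirds gives C–E–G; the bottom of that stack, C, is the root.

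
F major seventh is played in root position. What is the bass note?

F

The root of F major seventh (F–A–C–E) is F; that is the bass in root position.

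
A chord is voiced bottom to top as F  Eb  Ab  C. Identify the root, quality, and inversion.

F minor seventh, root position

The pitch classes F, Eb, Ab, C arrange in thirds as F–Ab–C–Eb: an F minor seventh chord.
F is the root of F minor seventh; root in the bass means root position (figured bass 7).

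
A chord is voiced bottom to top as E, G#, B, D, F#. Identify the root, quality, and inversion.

Reducing to letter names: E, G#, B, D, F#. These stack in thirds as E–G#–B–D–F# — an E dominant ninth chord.
The lowest note is E, the root of the chord, so this is root position.

E dominant ninth, root position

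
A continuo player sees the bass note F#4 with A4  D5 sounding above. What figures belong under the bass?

6

The notes F#, A, D stack in thirds as D–F#–A — a D major triad. The bass F# is the third, so this is first inversion: figured 6.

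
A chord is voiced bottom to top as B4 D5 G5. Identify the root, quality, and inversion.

G major, first inversion

The pitch classes B, D, G arrange in thirds as G–B–D: a G major triad.
B is the third of G major; third in the bass means first inversion (figured bass 6).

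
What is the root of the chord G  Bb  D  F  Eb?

Eb

G, Bb, D, F, Eb are the tones of an Eb major ninth chord (Eb–G–Bb–D–F), making Eb the root.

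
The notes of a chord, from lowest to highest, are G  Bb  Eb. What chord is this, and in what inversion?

Reducing to letter names: G, Bb, Eb. These stack in thirds as Eb–G–Bb — an Eb major triad.
The lowest note is G, the third of the chord, so this is first inversion (figured bass 6).

Eb major, first inversion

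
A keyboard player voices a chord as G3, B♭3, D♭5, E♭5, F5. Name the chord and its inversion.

Eb dominant ninth, first inversion

Reducing to letter names: G, Bb, Db, Eb, F. These stack in thirds as Eb–G–Bb–Db–F — an Eb dominant ninth chord.
G is the third of Eb dominant ninth; third in the bass means first inversion.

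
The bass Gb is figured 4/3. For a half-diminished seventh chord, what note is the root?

The figures 4/3 mean the fifth of the chord is in the bass. If Gb is the fifth of a half-diminished seventh chord, the root is C (chord tones C–Eb–Gb–Bb).

C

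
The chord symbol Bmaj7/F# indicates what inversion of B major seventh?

second inversion

Bmaj7/F# means B major seventh with F# in the bass. F# is the fifth of B major seventh (B–D#–F#–A#), so this is second inversion.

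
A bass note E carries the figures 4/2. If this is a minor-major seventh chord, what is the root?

The figures 4/2 mean the seventh of the chord is in the bass. If E is the seventh of a minor-major seventh chord, the root is F (chord tones F–Ab–C–E).

F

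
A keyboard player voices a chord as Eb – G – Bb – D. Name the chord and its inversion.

Eb major seventh, root position

Reducing to letter names: Eb, G, Bb, D. These stack in thirds as Eb–G–Bb–D — an Eb major seventh chord.
Eb is the root of Eb major seventh; root in the bass means root position (figured bass 7).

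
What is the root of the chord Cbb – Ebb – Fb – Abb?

The distinct letter names are Cbb, Ebb, Fb, Abb. Arranged as a stack of thirds they read Fb–Abb–Cbb–Ebb, so Fb is the root (an Fb half-diminished seventh chord).

Fb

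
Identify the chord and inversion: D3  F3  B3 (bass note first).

Reducing to letter names: D, F, B. These stack in thirds as B–D–F — a B diminished triad.
D is the third of B diminished; third in the bass means first inversion (figured bass 6).

B diminished, first inversion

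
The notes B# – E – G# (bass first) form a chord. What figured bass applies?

6/4

The notes B#, E, G# stack in thirds as E–G#–B# — an E augmented triad. The bass B# is the fifth, so this is second inversion: figured 6/4.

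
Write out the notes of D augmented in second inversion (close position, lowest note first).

The chord tones are D–F#–A#. With the fifth (A#) lowest for second inversion: A#, D, F#.

A#, D, F#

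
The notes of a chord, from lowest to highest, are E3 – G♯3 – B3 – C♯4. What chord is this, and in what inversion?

C# minor seventh, first inversion

The distinct note names are E, G#, B, C#. Stacked in thirds they read C#–E–G#–B, which is a minor seventh chord on C#.
With the third (E) in the bass, the chord is in first inversion (figured bass 6/5).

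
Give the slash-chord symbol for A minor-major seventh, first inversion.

First inversion of A minor-major seventh has the third (C) in the bass. As a slash chord: Am(maj7)/C.

Am(maj7)/C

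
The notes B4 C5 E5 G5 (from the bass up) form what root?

C

The distinct letter names are B, C, E, G. Arranged as a stack of thirds they read C–E–G–B, so C is the root (a C major seventh chord).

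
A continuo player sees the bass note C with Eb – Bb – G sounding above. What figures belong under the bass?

7

The notes C, Eb, Bb, G stack in thirds as C–Eb–G–Bb — a C minor seventh chord. The bass C is the root, so this is root position: figured 7.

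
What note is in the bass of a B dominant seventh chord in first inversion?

In first inversion the third is lowest. For B dominant seventh (B–D#–F#–A) that is D#.

D#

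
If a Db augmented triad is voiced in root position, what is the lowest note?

Db

The root of Db augmented (Db–F–A) is Db; that is the bass in root position.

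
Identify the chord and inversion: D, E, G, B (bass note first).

E minor seventh, third inversion

Reducing to letter names: D, E, G, B. These stack in thirds as E–G–B–D — an E minor seventh chord.
The lowest note is D, the seventh of the chord, so this is third inversion (figured bass 4/2).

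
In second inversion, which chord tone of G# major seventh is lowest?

D#

The fifth of G# major seventh (G#–B#–D#–F##) is D#; that is the bass in second inversion.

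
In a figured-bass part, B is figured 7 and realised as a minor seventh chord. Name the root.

The figures 7 mean the root of the chord is in the bass. If B is the root of a minor seventh chord, the root is B (chord tones B–D–F#–A).

B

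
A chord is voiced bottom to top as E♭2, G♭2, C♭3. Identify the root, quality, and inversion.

Reducing to letter names: Eb, Gb, Cb. These stack in thirds as Cb–Eb–Gb — a Cb major triad.
The lowest note is Eb, the third of the chord, so this is first inversion (figured bass 6).

Cb major, first inversion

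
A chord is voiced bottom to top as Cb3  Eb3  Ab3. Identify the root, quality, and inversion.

Reducing to letter names: Cb, Eb, Ab. These stack in thirds as Ab–Cb–Eb — an Ab minor triad.
The lowest note is Cb, the third of the chord, so this is first inversion (figured bass 6).

Ab minor, first inversion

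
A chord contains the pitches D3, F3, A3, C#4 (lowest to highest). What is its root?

D, F, A, C# are the tones of a D minor-major seventh chord (D–F–A–C#), making D the root.

D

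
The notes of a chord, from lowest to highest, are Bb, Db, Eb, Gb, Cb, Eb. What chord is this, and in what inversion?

Cb major ninth, third inversion

Reducing to letter names: Bb, Db, Eb, Gb, Cb. These stack in thirds as Cb–Eb–Gb–Bb–Db — a Cb major ninth chord.
With the seventh (Bb) in the bass, the chord is in third inversion.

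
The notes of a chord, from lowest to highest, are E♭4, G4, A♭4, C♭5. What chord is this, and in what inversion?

The distinct note names are Eb, G, Ab, Cb. Stacked in thirds they read Ab–Cb–Eb–G, which is a minor-major seventh chord on Ab.
Eb is the fifth of Ab minor-major seventh; fifth in the bass means second inversion (figured bass 4/3).

Ab minor-major seventh, second inversion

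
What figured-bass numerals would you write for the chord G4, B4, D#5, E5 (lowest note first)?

6/5

The notes G, B, D#, E stack in thirds as E–G–B–D# — an E minor-major seventh chord. The bass G is the third, so this is first inversion: figured 6/5.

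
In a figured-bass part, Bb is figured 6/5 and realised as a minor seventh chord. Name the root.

G

The figures 6/5 mean the third of the chord is in the bass. If Bb is the third of a minor seventh chord, the root is G (chord tones G–Bb–D–F).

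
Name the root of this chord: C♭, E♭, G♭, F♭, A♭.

Fb

The distinct letter names are Cb, Eb, Gb, Fb, Ab. Arranged as a stack of thirds they read Fb–Ab–Cb–Eb–Gb, so Fb is the root (an Fb major ninth chord).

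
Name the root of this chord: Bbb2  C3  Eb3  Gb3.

Reordering Bbb, C, Eb, Gb into stacked thirds gives C–Eb–Gb–Bbb; the bottom of that stack, C, is the root.

C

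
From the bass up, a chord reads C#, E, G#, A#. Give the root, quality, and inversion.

The distinct note names are C#, E, G#, A#. Stacked in thirds they read A#–C#–E–G#, which is a half-diminished seventh chord on A#.
C# is the third of A# half-diminished seventh; third in the bass means first inversion (figured bass 6/5).

A# half-diminished seventh, first inversion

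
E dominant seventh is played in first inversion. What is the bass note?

G#

In first inversion the third is lowest. For E dominant seventh (E–G#–B–D) that is G#.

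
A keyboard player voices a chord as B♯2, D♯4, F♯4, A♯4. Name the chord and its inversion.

Reducing to letter names: B#, D#, F#, A#. These stack in thirds as B#–D#–F#–A# — a B# half-diminished seventh chord.
B# is the root of B# half-diminished seventh; root in the bass means root position (figured bass 7).

B# half-diminished seventh, root position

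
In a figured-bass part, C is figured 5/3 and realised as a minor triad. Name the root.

C

The figures 5/3 mean the root of the chord is in the bass. If C is the root of a minor triad, the root is C (chord tones C–Eb–G).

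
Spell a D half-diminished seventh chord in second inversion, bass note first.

Spelling D half-diminished seventh: D–F–Ab–C. In second inversion the fifth is bass, giving Ab, C, D, F from the bottom.

Ab, C, D, F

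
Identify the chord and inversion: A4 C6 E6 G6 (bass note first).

A minor seventh, root position

Reducing to letter names: A, C, E, G. These stack in thirds as A–C–E–G — an A minor seventh chord.
A is the root of A minor seventh; root in the bass means root position (figured bass 7).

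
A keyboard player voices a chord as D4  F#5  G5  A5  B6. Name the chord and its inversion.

The pitch classes D, F#, G, A, B arrange in thirds as G–B–D–F#–A: a G major ninth chord.
With the fifth (D) in the bass, the chord is in second inversion.

G major ninth, second inversion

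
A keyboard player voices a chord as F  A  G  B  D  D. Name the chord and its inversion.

The distinct note names are F, A, G, B, D. Stacked in thirds they read G–B–D–F–A, which is a dominant ninth chord on G.
The lowest note is F, the seventh of the chord, so this is third inversion.

G dominant ninth, third inversion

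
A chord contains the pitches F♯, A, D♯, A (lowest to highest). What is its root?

D#

The distinct letter names are F#, A, D#. Arranged as a stack of thirds they read D#–F#–A, so D# is the root (a D# diminished triad).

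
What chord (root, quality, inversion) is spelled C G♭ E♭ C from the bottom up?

The distinct note names are C, Gb, Eb. Stacked in thirds they read C–Eb–Gb, which is a diminished triad on C.
The lowest note is C, the root of the chord, so this is root position (figured bass 5/3).

C diminished, root position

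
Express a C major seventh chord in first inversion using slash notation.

Cmaj7/E

First inversion of C major seventh has the third (E) in the bass. As a slash chord: Cmaj7/E.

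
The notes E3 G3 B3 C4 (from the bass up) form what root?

C

The distinct letter names are E, G, B, C. Arranged as a stack of thirds they read C–E–G–B, so C is the root (a C major seventh chord).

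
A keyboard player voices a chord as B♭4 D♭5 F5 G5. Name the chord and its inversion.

The distinct note names are Bb, Db, F, G. Stacked in thirds they read G–Bb–Db–F, which is a half-diminished seventh chord on G.
Bb is the third of G half-diminished seventh; third in the bass means first inversion (figured bass 6/5).

G half-diminished seventh, first inversion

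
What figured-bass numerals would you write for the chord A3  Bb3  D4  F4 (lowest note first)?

The notes A, Bb, D, F stack in thirds as Bb–D–F–A — a Bb major seventh chord. The bass A is the seventh, so this is third inversion: figured 4/2.

4/2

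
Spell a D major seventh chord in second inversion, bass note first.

A, C#, D, F#

Spelling D major seventh: D–F#–A–C#. In second inversion the fifth is bass, giving A, C#, D, F# from the bottom.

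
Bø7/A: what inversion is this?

third inversion

Bø7/A means B half-diminished seventh with A in the bass. A is the seventh of B half-diminished seventh (B–D–F–A), so this is third inversion.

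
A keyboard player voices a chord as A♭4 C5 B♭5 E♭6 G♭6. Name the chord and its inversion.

Ab dominant ninth, root position

The pitch classes Ab, C, Bb, Eb, Gb arrange in thirds as Ab–C–Eb–Gb–Bb: an Ab dominant ninth chord.
The lowest note is Ab, the root of the chord, so this is root position.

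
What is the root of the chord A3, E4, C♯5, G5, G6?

A

The distinct letter names are A, E, C#, G. Arranged as a stack of thirds they read A–C#–E–G, so A is the root (an A dominant seventh chord).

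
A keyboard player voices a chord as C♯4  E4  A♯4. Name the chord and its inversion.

A# diminished, first inversion

Reducing to letter names: C#, E, A#. These stack in thirds as A#–C#–E — an A# diminished triad.
The lowest note is C#, the third of the chord, so this is first inversion (figured bass 6).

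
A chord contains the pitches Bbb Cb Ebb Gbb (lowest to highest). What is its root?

Cb

Reordering Bbb, Cb, Ebb, Gbb into stacked thirds gives Cb–Ebb–Gbb–Bbb; the bottom of that stack, Cb, is the root.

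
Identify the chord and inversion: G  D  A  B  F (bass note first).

The distinct note names are G, D, A, B, F. Stacked in thirds they read G–B–D–F–A, which is a dominant ninth chord on G.
With the root (G) in the bass, the chord is in root position.

G dominant ninth, root position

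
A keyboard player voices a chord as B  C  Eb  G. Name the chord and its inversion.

The pitch classes B, C, Eb, G arrange in thirds as C–Eb–G–B: a C minor-major seventh chord.
The lowest note is B, the seventh of the chord, so this is third inversion (figured bass 4/2).

C minor-major seventh, third inversion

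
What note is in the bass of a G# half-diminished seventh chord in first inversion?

B

In first inversion the third is lowest. For G# half-diminished seventh (G#–B–D–F#) that is B.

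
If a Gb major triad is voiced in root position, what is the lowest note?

Gb major is Gb–Bb–Db. Root position places the root in the bass: Gb.

Gb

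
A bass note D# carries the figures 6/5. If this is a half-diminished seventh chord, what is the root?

The figures 6/5 mean the third of the chord is in the bass. If D# is the third of a half-diminished seventh chord, the root is B# (chord tones B#–D#–F#–A#).

B#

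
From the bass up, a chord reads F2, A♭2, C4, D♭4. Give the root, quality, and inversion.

Reducing to letter names: F, Ab, C, Db. These stack in thirds as Db–F–Ab–C — a Db major seventh chord.
With the third (F) in the bass, the chord is in first inversion (figured bass 6/5).

Db major seventh, first inversion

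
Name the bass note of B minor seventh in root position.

B

B minor seventh is B–D–F#–A. Root position places the root in the bass: B.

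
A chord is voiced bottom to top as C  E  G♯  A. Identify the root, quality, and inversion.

A minor-major seventh, first inversion

The distinct note names are C, E, G#, A. Stacked in thirds they read A–C–E–G#, which is a minor-major seventh chord on A.
C is the third of A minor-major seventh; third in the bass means first inversion (figured bass 6/5).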